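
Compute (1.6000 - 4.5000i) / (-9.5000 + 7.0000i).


Conjugate of z2 = -9.5000 - 7.0000i
Numerator: (1.6000 - 4.5000i)(-9.5000 - 7.0000i) = -46.7000 + 31.5500i
Denominator: (-9.5)^2 + 7^2 = 139.25
Result = (-46.7000 + 31.5500i)/139.25

-0.3354 + 0.2266i


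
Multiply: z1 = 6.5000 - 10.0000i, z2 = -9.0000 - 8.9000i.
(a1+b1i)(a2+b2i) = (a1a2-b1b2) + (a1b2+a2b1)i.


Real = 6.5*(-9) - (-10)*(-8.9) = -58.5 - 89 = -147.5
Imag = 6.5*(-8.9) - (9)*(-10) = -57.85 + 90 = 32.15

-147.5000 + 32.1500i


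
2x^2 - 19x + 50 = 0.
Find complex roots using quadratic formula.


disc = (-19)^2 - 4*2*50 = 361 - 400 = -39
sqrt(|disc|) = sqrt(39) = 6.2450
Real part = 19/(2*2) = 4.7500
Imag part = 6.2450/(2*2) = 1.5612

4.7500 ± 1.5612i


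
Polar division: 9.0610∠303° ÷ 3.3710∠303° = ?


r = 9.0610 / 3.3710 = 2.6879
theta = 303° - 303° = 0° = 0° (mod 360)

2.6879 cis(0°)


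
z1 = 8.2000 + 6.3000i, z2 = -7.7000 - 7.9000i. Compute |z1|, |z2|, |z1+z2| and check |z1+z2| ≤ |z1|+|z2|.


|z1| = sqrt(8.2^2 + 6.3^2) = sqrt(106.93) = 10.3407
|z2| = sqrt((-7.7)^2 + (-7.9)^2) = sqrt(121.7) = 11.0318
z1+z2 = 0.5000 - 1.6000i
|z1+z2| = sqrt(2.81) = 1.6763
|z1|+|z2| = 10.3407 + 11.0318 = 21.3725

|z1+z2| = 1.6763 ≤ |z1|+|z2| = 21.3725 (verified)


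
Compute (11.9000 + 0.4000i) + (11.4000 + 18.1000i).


Real: 11.9 + 11.4 = 23.3
Imag: 0.4 + 18.1 = 18.5

23.3000 + 18.5000i


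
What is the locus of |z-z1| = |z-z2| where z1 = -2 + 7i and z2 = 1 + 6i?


Equal distances means the locus is the perpendicular bisector of z1 and z2.
Midpoint = ((-2+1)/2, (7+6)/2) = (-0.5000, 6.5000)

Perpendicular bisector through (-0.5000, 6.5000)


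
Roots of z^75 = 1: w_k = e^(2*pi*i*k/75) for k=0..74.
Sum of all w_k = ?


The sum of all 75th roots of unity is 0.
Geometric series: (1 - w^75)/(1 - w) = (1-1)/(1-w) = 0 since w^75 = 1, w ≠ 1.
Alternatively: coefficient of z^74 in z^75 - 1 is 0.

0


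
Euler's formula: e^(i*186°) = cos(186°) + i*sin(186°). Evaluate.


cos(186°) = -0.9945
sin(186°) = -0.1045

e^(i*186°) = -0.9945 - 0.1045i


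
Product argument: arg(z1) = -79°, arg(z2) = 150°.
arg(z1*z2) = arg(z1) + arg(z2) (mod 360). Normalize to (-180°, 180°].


arg(z1*z2) = -79° + 150° = 71°
Normalized to (-180°, 180°]: 71°

71°


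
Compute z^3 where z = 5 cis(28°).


r^3 = 5^3 = 125
n*theta = 3*28° = 84° = 84° (mod 360)
a = 125*cos(84°) = 13.0661
b = 125*sin(84°) = 124.3152

125 cis(84°) = 13.0661 + 124.3152i


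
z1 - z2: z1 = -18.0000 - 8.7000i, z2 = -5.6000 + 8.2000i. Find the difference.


Real: -18 + 5.6 = -12.4
Imag: -8.7 - 8.2 = -16.9

-12.4000 - 16.9000i


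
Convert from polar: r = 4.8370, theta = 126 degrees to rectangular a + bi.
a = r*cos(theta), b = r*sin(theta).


a = 4.8370*cos(126°) = 4.8370*(-0.58779) = -2.8431
b = 4.8370*sin(126°) = 4.8370*0.80902 = 3.9132

-2.8431 + 3.9132i


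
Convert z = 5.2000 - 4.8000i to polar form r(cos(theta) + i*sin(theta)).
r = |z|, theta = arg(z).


r = sqrt(27.04+23.04) = sqrt(50.08) = 7.0767
theta = atan2(-4.8, 5.2) = -42.7094 degrees

r = 7.0767, theta = -42.7094 degrees


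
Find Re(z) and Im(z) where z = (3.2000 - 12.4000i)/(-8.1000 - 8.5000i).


Multiply by conjugate: (3.2000 - 12.4000i)(-8.1000 + 8.5000i) / ((-8.1)^2 + (-8.5)^2)
Numerator real = 3.2*(-8.1) - (12.4)*(-8.5) = 79.48
Numerator imag = -12.4*(-8.1) - 3.2*(-8.5) = 127.64
Denominator = 137.86
Re(z) = 79.48/137.86 = 0.5765
Im(z) = 127.64/137.86 = 0.9259

Re(z) = 0.5765, Im(z) = 0.9259


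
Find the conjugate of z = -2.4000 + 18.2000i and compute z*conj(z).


z_bar = -2.4000 - 18.2000i
z*z_bar = (-2.4)^2 + 18.2^2 = 5.76 + 331.24 = 337

z_bar = -2.4000 - 18.2000i, z*z_bar = 337


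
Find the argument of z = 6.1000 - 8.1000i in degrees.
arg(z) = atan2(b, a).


Re = 6.1, Im = -8.1
arg = atan2(-8.1, 6.1) = -53.0171 degrees

arg(z) = -53.0171 degrees


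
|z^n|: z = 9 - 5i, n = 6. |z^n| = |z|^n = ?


|z| = sqrt(81+25) = sqrt(106) = 10.2956
|z^6| = |z|^6 = (sqrt(106))^6 = 106^3 = 1191016

|z^6| = 1191016


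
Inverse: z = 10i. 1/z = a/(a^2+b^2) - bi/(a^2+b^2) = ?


|z|^2 = 0+100 = 100
1/z = (0 - 10i)/100

1/z = 0 - 0.1000i


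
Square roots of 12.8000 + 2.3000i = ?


|z| = sqrt(163.84+5.29) = 13.0050
sqrt((|z|+a)/2) = sqrt((13.0050+12.8)/2) = sqrt(12.9025) = 3.5920
sqrt((|z|-a)/2) = sqrt((13.0050-12.8)/2) = sqrt(0.1025) = 0.3202

±(3.5920 + 0.3202i) i.e. 3.5920 + 0.3202i and -3.5920 - 0.3202i


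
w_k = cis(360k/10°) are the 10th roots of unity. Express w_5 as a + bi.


Angle = 360*5/10 = 180°
a = cos(180°) = -1.0000
b = sin(180°) = 0

-1.0000 + 0i


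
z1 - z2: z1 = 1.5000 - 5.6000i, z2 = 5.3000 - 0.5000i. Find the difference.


Real: 1.5 - 5.3 = -3.8
Imag: -5.6 + 0.5 = -5.1

-3.8000 - 5.1000i


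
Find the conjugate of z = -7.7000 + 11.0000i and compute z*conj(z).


z_bar = -7.7000 - 11.0000i
z*z_bar = (-7.7)^2 + 11^2 = 59.29 + 121 = 180.29

z_bar = -7.7000 - 11.0000i, z*z_bar = 180.29


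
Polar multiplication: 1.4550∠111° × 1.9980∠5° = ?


r = 1.4550 * 1.9980 = 2.9071
theta = 111° + 5° = 116° = 116° (mod 360)

2.9071 cis(116°)


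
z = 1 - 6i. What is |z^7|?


|z| = sqrt(1+36) = sqrt(37) = 6.0828
|z^7| = |z|^7 = (sqrt(37))^7 = 37^3 * sqrt(37) = 50653*sqrt(37)

|z^7| = 50653*sqrt(37) ≈ 308110.1704


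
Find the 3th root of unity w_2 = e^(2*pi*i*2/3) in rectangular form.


Angle = 360*2/3 = 240°
a = cos(240°) = -0.5000
b = sin(240°) = -0.8660

-0.5000 - 0.8660i


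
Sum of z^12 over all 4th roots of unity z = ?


The roots are w_k = w^k with w = e^(2*pi*i/4), and (w^k)^12 = (w^12)^k.
So S = 1 + u + u^2 + ... + u^(3) with u = w^12.
12 = 3*4 + 0, so 12 is a multiple of 4 and u = (w^4)^3 = 1.
Every one of the 4 terms equals 1: S = 4

S = 4


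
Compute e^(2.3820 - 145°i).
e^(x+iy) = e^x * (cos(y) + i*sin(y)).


e^2.3820 = 10.82653
cos(-145°) = -0.81915
sin(-145°) = -0.573576
Real = 10.82653*(-0.81915) = -8.8686
Imag = 10.82653*(-0.573576) = -6.2098

-8.8686 - 6.2098i


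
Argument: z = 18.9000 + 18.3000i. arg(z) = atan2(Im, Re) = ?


Re = 18.9, Im = 18.3
arg = atan2(18.3, 18.9) = 44.0760 degrees

arg(z) = 44.0760 degrees


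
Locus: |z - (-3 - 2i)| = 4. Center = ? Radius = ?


|z - z0| = r is a circle with center z0 and radius r.
Center = (-3, -2), radius = 4

Circle with center (-3, -2) and radius 4


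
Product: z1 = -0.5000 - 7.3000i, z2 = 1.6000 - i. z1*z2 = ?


Real = -0.5*1.6 - (-7.3)*(-1) = -0.8 - 7.3 = -8.1
Imag = -0.5*(-1) + 1.6*(-7.3) = 0.5 - (11.68) = -11.18

-8.1000 - 11.1800i


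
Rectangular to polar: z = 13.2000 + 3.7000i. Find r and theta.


r = sqrt(174.24+13.69) = sqrt(187.93) = 13.7088
theta = atan2(3.7, 13.2) = 15.6583 degrees

r = 13.7088, theta = 15.6583 degrees


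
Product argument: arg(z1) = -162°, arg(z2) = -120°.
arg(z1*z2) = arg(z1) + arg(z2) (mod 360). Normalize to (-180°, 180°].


arg(z1*z2) = -162° - 120° = -282°
Normalized to (-180°, 180°]: 78°

78°


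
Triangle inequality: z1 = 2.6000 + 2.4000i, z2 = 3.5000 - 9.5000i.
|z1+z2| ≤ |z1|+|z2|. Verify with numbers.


|z1| = sqrt(2.6^2 + 2.4^2) = sqrt(12.52) = 3.5384
|z2| = sqrt(3.5^2 + (-9.5)^2) = sqrt(102.5) = 10.1242
z1+z2 = 6.1000 - 7.1000i
|z1+z2| = sqrt(87.62) = 9.3606
|z1|+|z2| = 3.5384 + 10.1242 = 13.6626

|z1+z2| = 9.3606 ≤ |z1|+|z2| = 13.6626 (verified)


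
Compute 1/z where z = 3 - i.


|z|^2 = 9+1 = 10
1/z = (3 + 1i)/10

1/z = 0.3000 + 0.1000i


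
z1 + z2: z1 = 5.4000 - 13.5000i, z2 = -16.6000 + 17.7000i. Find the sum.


Real: 5.4 - 16.6 = -11.2
Imag: -13.5 + 17.7 = 4.2

-11.2000 + 4.2000i


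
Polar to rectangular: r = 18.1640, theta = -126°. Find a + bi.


a = 18.1640*cos(-126°) = 18.1640*(-0.587785) = -10.6765
b = 18.1640*sin(-126°) = 18.1640*(-0.80902) = -14.6950

-10.6765 - 14.6950i


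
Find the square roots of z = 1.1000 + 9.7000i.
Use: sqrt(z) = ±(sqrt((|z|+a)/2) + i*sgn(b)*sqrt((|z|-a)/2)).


|z| = sqrt(1.21+94.09) = 9.7622
sqrt((|z|+a)/2) = sqrt((9.7622+1.1)/2) = sqrt(5.4311) = 2.3305
sqrt((|z|-a)/2) = sqrt((9.7622-1.1)/2) = sqrt(4.3311) = 2.0811

±(2.3305 + 2.0811i) i.e. 2.3305 + 2.0811i and -2.3305 - 2.0811i


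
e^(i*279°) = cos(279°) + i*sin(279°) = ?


cos(279°) = 0.1564
sin(279°) = -0.9877

e^(i*279°) = 0.1564 - 0.9877i


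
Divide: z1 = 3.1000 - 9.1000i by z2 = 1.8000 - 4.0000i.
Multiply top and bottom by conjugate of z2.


Conjugate of z2 = 1.8000 + 4.0000i
Numerator: (3.1000 - 9.1000i)(1.8000 + 4.0000i) = 41.9800 - 3.9800i
Denominator: 1.8^2 + (-4)^2 = 19.24
Result = (41.9800 - 3.9800i)/19.24

2.1819 - 0.2069i


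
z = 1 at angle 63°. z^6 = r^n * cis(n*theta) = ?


r^6 = 1^6 = 1
n*theta = 6*63° = 378° = 18° (mod 360)
a = 1*cos(18°) = 0.9511
b = 1*sin(18°) = 0.3090

1 cis(18°) = 0.9511 + 0.3090i


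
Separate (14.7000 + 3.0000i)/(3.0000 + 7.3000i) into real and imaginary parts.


Multiply by conjugate: (14.7000 + 3.0000i)(3.0000 - 7.3000i) / (3^2 + 7.3^2)
Numerator real = 14.7*3 + 3*7.3 = 66
Numerator imag = 3*3 - 14.7*7.3 = -98.31
Denominator = 62.29
Re(z) = 66/62.29 = 1.0596
Im(z) = -98.31/62.29 = -1.5783

Re(z) = 1.0596, Im(z) = -1.5783


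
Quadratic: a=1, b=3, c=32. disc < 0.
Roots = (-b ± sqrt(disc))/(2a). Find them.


disc = 3^2 - 4*1*32 = 9 - 128 = -119
sqrt(|disc|) = sqrt(119) = 10.9087
Real part = -3/(2*1) = -1.5000
Imag part = 10.9087/(2*1) = 5.4544

-1.5000 ± 5.4544i


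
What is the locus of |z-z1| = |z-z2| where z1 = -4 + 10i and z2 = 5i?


Equal distances means the locus is the perpendicular bisector of z1 and z2.
Midpoint = ((-4+0)/2, (10+5)/2) = (-2.0000, 7.5000)

Perpendicular bisector through (-2.0000, 7.5000)


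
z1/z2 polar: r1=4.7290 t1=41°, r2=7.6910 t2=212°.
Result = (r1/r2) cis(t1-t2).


r = 4.7290 / 7.6910 = 0.6149
theta = 41° - 212° = -171° = 189° (mod 360)

0.6149 cis(189°)


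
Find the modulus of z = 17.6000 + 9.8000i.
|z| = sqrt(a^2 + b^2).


|z| = sqrt(17.6^2 + 9.8^2) = sqrt(309.76 + 96.04) = sqrt(405.8) = 20.1445

|z| = 20.1445


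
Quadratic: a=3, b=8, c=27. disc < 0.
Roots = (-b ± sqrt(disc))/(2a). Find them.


disc = 8^2 - 4*3*27 = 64 - 324 = -260
sqrt(|disc|) = sqrt(260) = 16.1245
Real part = -8/(2*3) = -1.3333
Imag part = 16.1245/(2*3) = 2.6874

-1.3333 ± 2.6874i


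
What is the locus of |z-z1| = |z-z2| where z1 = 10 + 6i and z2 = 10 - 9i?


Equal distances means the locus is the perpendicular bisector of z1 and z2.
Midpoint = ((10+10)/2, (6+(-9))/2) = (10.0000, -1.5000)

Perpendicular bisector through (10.0000, -1.5000)


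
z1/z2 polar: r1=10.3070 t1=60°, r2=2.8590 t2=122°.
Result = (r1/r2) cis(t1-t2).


r = 10.3070 / 2.8590 = 3.6051
theta = 60° - 122° = -62° = 298° (mod 360)

3.6051 cis(298°)


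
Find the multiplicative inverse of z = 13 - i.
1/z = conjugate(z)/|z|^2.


|z|^2 = 169+1 = 170
1/z = (13 + 1i)/170

1/z = 0.0765 + 0.0059i


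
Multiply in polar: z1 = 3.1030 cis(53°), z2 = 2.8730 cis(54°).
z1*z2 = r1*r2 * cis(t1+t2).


r = 3.1030 * 2.8730 = 8.9149
theta = 53° + 54° = 107° = 107° (mod 360)

8.9149 cis(107°)


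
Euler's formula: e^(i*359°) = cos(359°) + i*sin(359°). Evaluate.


cos(359°) = 0.9998
sin(359°) = -0.0175

e^(i*359°) = 0.9998 - 0.0175i


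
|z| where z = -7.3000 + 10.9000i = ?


|z| = sqrt((-7.3)^2 + 10.9^2) = sqrt(53.29 + 118.81) = sqrt(172.1) = 13.1187

|z| = 13.1187


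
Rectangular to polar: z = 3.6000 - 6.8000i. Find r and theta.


r = sqrt(12.96+46.24) = sqrt(59.2) = 7.6942
theta = atan2(-6.8, 3.6) = -62.1027 degrees

r = 7.6942, theta = -62.1027 degrees


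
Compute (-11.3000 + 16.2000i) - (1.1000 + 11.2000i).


Real: -11.3 - 1.1 = -12.4
Imag: 16.2 - 11.2 = 5

-12.4000 + 5.0000i


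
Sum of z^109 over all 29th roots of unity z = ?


The roots are w_k = w^k with w = e^(2*pi*i/29), and (w^k)^109 = (w^109)^k.
So S = 1 + u + u^2 + ... + u^(28) with u = w^109.
109 = 3*29 + 22, so 109 is not a multiple of 29: u = (w^29)^3 * w^22 = w^22 ≠ 1 (w is a primitive 29th root), while u^29 = (w^29)^109 = 1.
Geometric series: S = (1 - u^29)/(1 - u) = (1 - 1)/(1 - u) = 0

S = 0


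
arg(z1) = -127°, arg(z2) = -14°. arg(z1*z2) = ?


arg(z1*z2) = -127° - 14° = -141°
Normalized to (-180°, 180°]: -141°

-141°


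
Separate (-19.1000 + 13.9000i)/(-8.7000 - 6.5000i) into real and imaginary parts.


Multiply by conjugate: (-19.1000 + 13.9000i)(-8.7000 + 6.5000i) / ((-8.7)^2 + (-6.5)^2)
Numerator real = -19.1*(-8.7) + 13.9*(-6.5) = 75.82
Numerator imag = 13.9*(-8.7) - (-19.1)*(-6.5) = -245.08
Denominator = 117.94
Re(z) = 75.82/117.94 = 0.6429
Im(z) = -245.08/117.94 = -2.0780

Re(z) = 0.6429, Im(z) = -2.0780


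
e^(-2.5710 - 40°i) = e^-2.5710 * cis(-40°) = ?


e^-2.5710 = 0.07646
cos(-40°) = 0.766
sin(-40°) = -0.6428
Real = 0.07646*0.766 = 0.0586
Imag = 0.07646*(-0.6428) = -0.0491

0.0586 - 0.0491i


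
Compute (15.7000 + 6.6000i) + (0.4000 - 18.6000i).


Real: 15.7 + 0.4 = 16.1
Imag: 6.6 - 18.6 = -12

16.1000 - 12.0000i


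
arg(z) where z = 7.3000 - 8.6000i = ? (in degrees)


Re = 7.3, Im = -8.6
arg = atan2(-8.6, 7.3) = -49.6742 degrees

arg(z) = -49.6742 degrees


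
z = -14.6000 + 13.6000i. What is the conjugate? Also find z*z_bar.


z_bar = -14.6000 - 13.6000i
z*z_bar = (-14.6)^2 + 13.6^2 = 213.16 + 184.96 = 398.12

z_bar = -14.6000 - 13.6000i, z*z_bar = 398.12


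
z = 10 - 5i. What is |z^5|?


|z| = sqrt(100+25) = sqrt(125) = 11.1803
|z^5| = |z|^5 = (sqrt(125))^5 = 125^2 * sqrt(125) = 15625*sqrt(125)

|z^5| = 15625*sqrt(125) ≈ 174692.8107


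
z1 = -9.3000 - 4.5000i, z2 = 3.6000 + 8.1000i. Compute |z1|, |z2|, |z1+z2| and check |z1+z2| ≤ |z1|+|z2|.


|z1| = sqrt((-9.3)^2 + (-4.5)^2) = sqrt(106.74) = 10.3315
|z2| = sqrt(3.6^2 + 8.1^2) = sqrt(78.57) = 8.8640
z1+z2 = -5.7000 + 3.6000i
|z1+z2| = sqrt(45.45) = 6.7417
|z1|+|z2| = 10.3315 + 8.8640 = 19.1955

|z1+z2| = 6.7417 ≤ |z1|+|z2| = 19.1955 (verified)


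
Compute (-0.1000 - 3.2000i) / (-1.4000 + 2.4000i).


Conjugate of z2 = -1.4000 - 2.4000i
Numerator: (-0.1000 - 3.2000i)(-1.4000 - 2.4000i) = -7.5400 + 4.7200i
Denominator: (-1.4)^2 + 2.4^2 = 7.72
Result = (-7.5400 + 4.7200i)/7.72

-0.9767 + 0.6114i


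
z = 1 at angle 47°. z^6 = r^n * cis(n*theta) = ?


r^6 = 1^6 = 1
n*theta = 6*47° = 282° = 282° (mod 360)
a = 1*cos(282°) = 0.2079
b = 1*sin(282°) = -0.9781

1 cis(282°) = 0.2079 - 0.9781i


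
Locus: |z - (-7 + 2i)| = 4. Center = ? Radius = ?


|z - z0| = r is a circle with center z0 and radius r.
Center = (-7, 2), radius = 4

Circle with center (-7, 2) and radius 4


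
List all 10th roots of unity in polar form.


The 10th roots of unity are cis(360k/10°) for k=0..9
Angle step = 360/10 = 36°
Primitive root: cis(36°)
Primitive root = 0.8090 + 0.5878i

10 roots at angles: 0°, 36°, 72°, 108°, 144°, 180°, 216°, 252°, 288°, 324°


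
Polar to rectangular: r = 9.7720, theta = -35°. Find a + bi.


a = 9.7720*cos(-35°) = 9.7720*0.819152 = 8.0048
b = 9.7720*sin(-35°) = 9.7720*(-0.57358) = -5.6050

8.0048 - 5.6050i


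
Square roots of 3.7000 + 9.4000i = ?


|z| = sqrt(13.69+88.36) = 10.1020
sqrt((|z|+a)/2) = sqrt((10.1020+3.7)/2) = sqrt(6.9010) = 2.6270
sqrt((|z|-a)/2) = sqrt((10.1020-3.7)/2) = sqrt(3.2010) = 1.7891

±(2.6270 + 1.7891i) i.e. 2.6270 + 1.7891i and -2.6270 - 1.7891i


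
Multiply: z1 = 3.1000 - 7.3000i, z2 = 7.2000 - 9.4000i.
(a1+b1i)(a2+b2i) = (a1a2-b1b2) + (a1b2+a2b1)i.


Real = 3.1*7.2 - (-7.3)*(-9.4) = 22.32 - 68.62 = -46.3
Imag = 3.1*(-9.4) + 7.2*(-7.3) = -29.14 - (52.56) = -81.7

-46.3000 - 81.7000i


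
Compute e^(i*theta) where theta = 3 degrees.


cos(3°) = 0.9986
sin(3°) = 0.0523

e^(i*3°) = 0.9986 + 0.0523i


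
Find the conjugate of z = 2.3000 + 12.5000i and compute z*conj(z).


z_bar = 2.3000 - 12.5000i
z*z_bar = 2.3^2 + 12.5^2 = 5.29 + 156.25 = 161.54

z_bar = 2.3000 - 12.5000i, z*z_bar = 161.54


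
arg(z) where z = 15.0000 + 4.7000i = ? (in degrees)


Re = 15, Im = 4.7
arg = atan2(4.7, 15) = 17.3975 degrees

arg(z) = 17.3975 degrees


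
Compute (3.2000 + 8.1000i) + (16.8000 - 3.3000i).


Real: 3.2 + 16.8 = 20
Imag: 8.1 - 3.3 = 4.8

20.0000 + 4.8000i


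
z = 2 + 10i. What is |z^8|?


|z| = sqrt(4+100) = sqrt(104) = 10.1980
|z^8| = |z|^8 = (sqrt(104))^8 = 104^4 = 116985856

|z^8| = 116985856


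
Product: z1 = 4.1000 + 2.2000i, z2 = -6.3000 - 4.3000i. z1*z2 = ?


Real = 4.1*(-6.3) - 2.2*(-4.3) = -25.83 - (-9.46) = -16.37
Imag = 4.1*(-4.3) - (6.3)*2.2 = -17.63 - (13.86) = -31.49

-16.3700 - 31.4900i


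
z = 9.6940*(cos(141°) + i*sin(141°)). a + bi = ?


a = 9.6940*cos(141°) = 9.6940*(-0.77715) = -7.5337
b = 9.6940*sin(141°) = 9.6940*0.62932 = 6.1006

-7.5337 + 6.1006i


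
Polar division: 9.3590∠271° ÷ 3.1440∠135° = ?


r = 9.3590 / 3.1440 = 2.9768
theta = 271° - 135° = 136° = 136° (mod 360)

2.9768 cis(136°)


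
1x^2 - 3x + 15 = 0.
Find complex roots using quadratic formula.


disc = (-3)^2 - 4*1*15 = 9 - 60 = -51
sqrt(|disc|) = sqrt(51) = 7.1414
Real part = 3/(2*1) = 1.5000
Imag part = 7.1414/(2*1) = 3.5707

1.5000 ± 3.5707i


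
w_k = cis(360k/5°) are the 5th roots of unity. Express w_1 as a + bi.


Angle = 360*1/5 = 72°
a = cos(72°) = 0.3090
b = sin(72°) = 0.9511

0.3090 + 0.9511i


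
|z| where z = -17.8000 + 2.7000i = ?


|z| = sqrt((-17.8)^2 + 2.7^2) = sqrt(316.84 + 7.29) = sqrt(324.13) = 18.0036

|z| = 18.0036


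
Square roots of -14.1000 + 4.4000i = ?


|z| = sqrt(198.81+19.36) = 14.7706
sqrt((|z|+a)/2) = sqrt((14.7706+(-14.1))/2) = sqrt(0.3353) = 0.5790
sqrt((|z|-a)/2) = sqrt((14.7706-(-14.1))/2) = sqrt(14.4353) = 3.7994

±(0.5790 + 3.7994i) i.e. 0.5790 + 3.7994i and -0.5790 - 3.7994i


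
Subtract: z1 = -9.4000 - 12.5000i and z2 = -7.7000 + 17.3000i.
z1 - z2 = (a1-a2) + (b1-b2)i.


Real: -9.4 + 7.7 = -1.7
Imag: -12.5 - 17.3 = -29.8

-1.7000 - 29.8000i


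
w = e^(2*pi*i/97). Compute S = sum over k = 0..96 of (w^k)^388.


The roots are w_k = w^k with w = e^(2*pi*i/97), and (w^k)^388 = (w^388)^k.
So S = 1 + u + u^2 + ... + u^(96) with u = w^388.
388 = 4*97 + 0, so 388 is a multiple of 97 and u = (w^97)^4 = 1.
Every one of the 97 terms equals 1: S = 97

S = 97


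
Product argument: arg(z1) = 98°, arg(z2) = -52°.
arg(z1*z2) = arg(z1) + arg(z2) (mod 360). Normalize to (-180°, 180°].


arg(z1*z2) = 98° - 52° = 46°
Normalized to (-180°, 180°]: 46°

46°


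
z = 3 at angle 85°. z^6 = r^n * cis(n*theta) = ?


r^6 = 3^6 = 729
n*theta = 6*85° = 510° = 150° (mod 360)
a = 729*cos(150°) = -631.3325
b = 729*sin(150°) = 364.5000

729 cis(150°) = -631.3325 + 364.5000i


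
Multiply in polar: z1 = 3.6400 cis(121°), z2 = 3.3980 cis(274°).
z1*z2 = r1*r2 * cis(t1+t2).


r = 3.6400 * 3.3980 = 12.3687
theta = 121° + 274° = 395° = 35° (mod 360)

12.3687 cis(35°)


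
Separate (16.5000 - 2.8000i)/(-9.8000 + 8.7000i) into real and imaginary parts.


Multiply by conjugate: (16.5000 - 2.8000i)(-9.8000 - 8.7000i) / ((-9.8)^2 + 8.7^2)
Numerator real = 16.5*(-9.8) - (2.8)*8.7 = -186.06
Numerator imag = -2.8*(-9.8) - 16.5*8.7 = -116.11
Denominator = 171.73
Re(z) = -186.06/171.73 = -1.0834
Im(z) = -116.11/171.73 = -0.6761

Re(z) = -1.0834, Im(z) = -0.6761


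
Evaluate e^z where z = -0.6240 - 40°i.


e^-0.6240 = 0.5358
cos(-40°) = 0.766
sin(-40°) = -0.6428
Real = 0.5358*0.766 = 0.4104
Imag = 0.5358*(-0.6428) = -0.3444

0.4104 - 0.3444i


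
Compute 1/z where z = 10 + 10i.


|z|^2 = 100+100 = 200
1/z = (10 - 10i)/200

1/z = 0.0500 - 0.0500i


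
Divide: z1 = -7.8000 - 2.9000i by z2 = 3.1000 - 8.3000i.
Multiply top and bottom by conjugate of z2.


Conjugate of z2 = 3.1000 + 8.3000i
Numerator: (-7.8000 - 2.9000i)(3.1000 + 8.3000i) = -0.1100 - 73.7300i
Denominator: 3.1^2 + (-8.3)^2 = 78.5
Result = (-0.1100 - 73.7300i)/78.5

-0.0014 - 0.9392i


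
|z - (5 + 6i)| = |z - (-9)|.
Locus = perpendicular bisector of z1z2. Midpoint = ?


Equal distances means the locus is the perpendicular bisector of z1 and z2.
Midpoint = ((5+(-9))/2, (6+0)/2) = (-2.0000, 3.0000)

Perpendicular bisector through (-2.0000, 3.0000)


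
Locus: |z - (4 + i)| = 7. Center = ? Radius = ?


|z - z0| = r is a circle with center z0 and radius r.
Center = (4, 1), radius = 7

Circle with center (4, 1) and radius 7


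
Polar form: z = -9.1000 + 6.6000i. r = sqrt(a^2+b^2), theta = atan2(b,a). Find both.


r = sqrt(82.81+43.56) = sqrt(126.37) = 11.2414
theta = atan2(6.6, -9.1) = 144.0476 degrees

r = 11.2414, theta = 144.0476 degrees


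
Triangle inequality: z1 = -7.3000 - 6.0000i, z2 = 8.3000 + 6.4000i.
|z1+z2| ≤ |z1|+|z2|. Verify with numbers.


|z1| = sqrt((-7.3)^2 + (-6)^2) = sqrt(89.29) = 9.4493
|z2| = sqrt(8.3^2 + 6.4^2) = sqrt(109.85) = 10.4809
z1+z2 = 1.0000 + 0.4000i
|z1+z2| = sqrt(1.16) = 1.0770
|z1|+|z2| = 9.4493 + 10.4809 = 19.9302

|z1+z2| = 1.0770 ≤ |z1|+|z2| = 19.9302 (verified)


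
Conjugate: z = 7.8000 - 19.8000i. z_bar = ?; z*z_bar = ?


z_bar = 7.8000 + 19.8000i
z*z_bar = 7.8^2 + (-19.8)^2 = 60.84 + 392.04 = 452.88

z_bar = 7.8000 + 19.8000i, z*z_bar = 452.88


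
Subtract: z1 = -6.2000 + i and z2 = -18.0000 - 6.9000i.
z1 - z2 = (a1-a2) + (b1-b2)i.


Real: -6.2 + 18 = 11.8
Imag: 1 + 6.9 = 7.9

11.8000 + 7.9000i


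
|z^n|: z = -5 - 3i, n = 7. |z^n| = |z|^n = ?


|z| = sqrt(25+9) = sqrt(34) = 5.8310
|z^7| = |z|^7 = (sqrt(34))^7 = 34^3 * sqrt(34) = 39304*sqrt(34)

|z^7| = 39304*sqrt(34) ≈ 229179.7333


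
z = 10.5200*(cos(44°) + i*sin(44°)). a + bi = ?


a = 10.5200*cos(44°) = 10.5200*0.71934 = 7.5675
b = 10.5200*sin(44°) = 10.5200*0.69466 = 7.3078

7.5675 + 7.3078i


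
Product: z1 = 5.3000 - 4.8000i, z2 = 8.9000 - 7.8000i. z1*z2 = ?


Real = 5.3*8.9 - (-4.8)*(-7.8) = 47.17 - 37.44 = 9.73
Imag = 5.3*(-7.8) + 8.9*(-4.8) = -41.34 - (42.72) = -84.06

9.7300 - 84.0600i


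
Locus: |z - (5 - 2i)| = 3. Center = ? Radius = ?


|z - z0| = r is a circle with center z0 and radius r.
Center = (5, -2), radius = 3

Circle with center (5, -2) and radius 3


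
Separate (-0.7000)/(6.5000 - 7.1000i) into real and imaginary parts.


Multiply by conjugate: (-0.7000)(6.5000 + 7.1000i) / (6.5^2 + (-7.1)^2)
Numerator real = -0.7*6.5 + 0*(-7.1) = -4.55
Numerator imag = 0*6.5 - (-0.7)*(-7.1) = -4.97
Denominator = 92.66
Re(z) = -4.55/92.66 = -0.0491
Im(z) = -4.97/92.66 = -0.0536

Re(z) = -0.0491, Im(z) = -0.0536


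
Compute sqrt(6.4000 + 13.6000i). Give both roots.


|z| = sqrt(40.96+184.96) = 15.0306
sqrt((|z|+a)/2) = sqrt((15.0306+6.4)/2) = sqrt(10.7153) = 3.2734
sqrt((|z|-a)/2) = sqrt((15.0306-6.4)/2) = sqrt(4.3153) = 2.0773

±(3.2734 + 2.0773i) i.e. 3.2734 + 2.0773i and -3.2734 - 2.0773i


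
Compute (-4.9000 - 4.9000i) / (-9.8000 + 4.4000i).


Conjugate of z2 = -9.8000 - 4.4000i
Numerator: (-4.9000 - 4.9000i)(-9.8000 - 4.4000i) = 26.4600 + 69.5800i
Denominator: (-9.8)^2 + 4.4^2 = 115.4
Result = (26.4600 + 69.5800i)/115.4

0.2293 + 0.6029i


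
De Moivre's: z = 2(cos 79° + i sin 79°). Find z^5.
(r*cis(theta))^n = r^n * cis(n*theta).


r^5 = 2^5 = 32
n*theta = 5*79° = 395° = 35° (mod 360)
a = 32*cos(35°) = 26.2129
b = 32*sin(35°) = 18.3544

32 cis(35°) = 26.2129 + 18.3544i


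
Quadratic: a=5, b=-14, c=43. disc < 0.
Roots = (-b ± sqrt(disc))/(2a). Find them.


disc = (-14)^2 - 4*5*43 = 196 - 860 = -664
sqrt(|disc|) = sqrt(664) = 25.7682
Real part = 14/(2*5) = 1.4000
Imag part = 25.7682/(2*5) = 2.5768

1.4000 ± 2.5768i


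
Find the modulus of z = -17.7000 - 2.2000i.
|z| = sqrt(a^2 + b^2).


|z| = sqrt((-17.7)^2 + (-2.2)^2) = sqrt(313.29 + 4.84) = sqrt(318.13) = 17.8362

|z| = 17.8362


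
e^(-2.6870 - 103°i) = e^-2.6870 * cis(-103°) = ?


e^-2.6870 = 0.06808
cos(-103°) = -0.225
sin(-103°) = -0.9744
Real = 0.06808*(-0.225) = -0.0153
Imag = 0.06808*(-0.9744) = -0.0663

-0.0153 - 0.0663i


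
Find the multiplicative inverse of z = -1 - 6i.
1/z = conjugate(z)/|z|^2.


|z|^2 = 1+36 = 37
1/z = (-1 + 6i)/37

1/z = -0.0270 + 0.1622i


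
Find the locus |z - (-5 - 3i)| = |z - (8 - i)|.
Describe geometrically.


Equal distances means the locus is the perpendicular bisector of z1 and z2.
Midpoint = ((-5+8)/2, (-3+(-1))/2) = (1.5000, -2.0000)

Perpendicular bisector through (1.5000, -2.0000)


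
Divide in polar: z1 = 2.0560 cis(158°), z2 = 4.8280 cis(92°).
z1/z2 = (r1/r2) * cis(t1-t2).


r = 2.0560 / 4.8280 = 0.4258
theta = 158° - 92° = 66° = 66° (mod 360)

0.4258 cis(66°)


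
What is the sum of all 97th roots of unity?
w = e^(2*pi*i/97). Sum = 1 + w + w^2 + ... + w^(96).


The sum of all 97th roots of unity is 0.
Geometric series: (1 - w^97)/(1 - w) = (1-1)/(1-w) = 0 since w^97 = 1, w ≠ 1.
Alternatively: coefficient of z^96 in z^97 - 1 is 0.

0


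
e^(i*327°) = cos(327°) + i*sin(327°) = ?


cos(327°) = 0.8387
sin(327°) = -0.5446

e^(i*327°) = 0.8387 - 0.5446i


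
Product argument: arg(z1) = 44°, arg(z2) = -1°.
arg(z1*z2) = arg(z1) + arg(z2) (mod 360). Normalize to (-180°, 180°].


arg(z1*z2) = 44° - 1° = 43°
Normalized to (-180°, 180°]: 43°

43°


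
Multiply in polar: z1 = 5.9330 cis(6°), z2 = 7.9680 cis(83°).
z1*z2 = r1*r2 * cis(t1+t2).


r = 5.9330 * 7.9680 = 47.2741
theta = 6° + 83° = 89° = 89° (mod 360)

47.2741 cis(89°)


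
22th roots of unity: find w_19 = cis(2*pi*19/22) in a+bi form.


Angle = 360*19/22 = 310.9091°
a = cos(310.9091°) = 0.6549
b = sin(310.9091°) = -0.7557

0.6549 - 0.7557i


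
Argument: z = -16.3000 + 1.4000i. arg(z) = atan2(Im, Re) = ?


Re = -16.3, Im = 1.4
arg = atan2(1.4, -16.3) = 175.0909 degrees

arg(z) = 175.0909 degrees


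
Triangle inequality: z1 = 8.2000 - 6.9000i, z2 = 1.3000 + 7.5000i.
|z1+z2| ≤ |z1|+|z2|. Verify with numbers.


|z1| = sqrt(8.2^2 + (-6.9)^2) = sqrt(114.85) = 10.7168
|z2| = sqrt(1.3^2 + 7.5^2) = sqrt(57.94) = 7.6118
z1+z2 = 9.5000 + 0.6000i
|z1+z2| = sqrt(90.61) = 9.5189
|z1|+|z2| = 10.7168 + 7.6118 = 18.3286

|z1+z2| = 9.5189 ≤ |z1|+|z2| = 18.3286 (verified)


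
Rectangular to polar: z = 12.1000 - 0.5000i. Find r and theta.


r = sqrt(146.41+0.25) = sqrt(146.66) = 12.1103
theta = atan2(-0.5, 12.1) = -2.3662 degrees

r = 12.1103, theta = -2.3662 degrees


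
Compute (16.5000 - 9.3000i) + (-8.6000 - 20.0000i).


Real: 16.5 - 8.6 = 7.9
Imag: -9.3 - 20 = -29.3

7.9000 - 29.3000i


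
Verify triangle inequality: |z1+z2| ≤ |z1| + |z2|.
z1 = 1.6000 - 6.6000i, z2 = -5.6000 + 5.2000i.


|z1| = sqrt(1.6^2 + (-6.6)^2) = sqrt(46.12) = 6.7912
|z2| = sqrt((-5.6)^2 + 5.2^2) = sqrt(58.4) = 7.6420
z1+z2 = -4.0000 - 1.4000i
|z1+z2| = sqrt(17.96) = 4.2379
|z1|+|z2| = 6.7912 + 7.6420 = 14.4332

|z1+z2| = 4.2379 ≤ |z1|+|z2| = 14.4332 (verified)


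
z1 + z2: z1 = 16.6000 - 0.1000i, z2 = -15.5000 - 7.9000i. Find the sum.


Real: 16.6 - 15.5 = 1.1
Imag: -0.1 - 7.9 = -8

1.1000 - 8.0000i


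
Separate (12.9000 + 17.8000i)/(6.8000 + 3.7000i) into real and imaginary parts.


Multiply by conjugate: (12.9000 + 17.8000i)(6.8000 - 3.7000i) / (6.8^2 + 3.7^2)
Numerator real = 12.9*6.8 + 17.8*3.7 = 153.58
Numerator imag = 17.8*6.8 - 12.9*3.7 = 73.31
Denominator = 59.93
Re(z) = 153.58/59.93 = 2.5627
Im(z) = 73.31/59.93 = 1.2233

Re(z) = 2.5627, Im(z) = 1.2233


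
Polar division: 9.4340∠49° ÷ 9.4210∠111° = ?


r = 9.4340 / 9.4210 = 1.0014
theta = 49° - 111° = -62° = 298° (mod 360)

1.0014 cis(298°)


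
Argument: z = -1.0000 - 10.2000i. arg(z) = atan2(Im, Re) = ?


Re = -1, Im = -10.2
arg = atan2(-10.2, -1) = -95.5993 degrees

arg(z) = -95.5993 degrees


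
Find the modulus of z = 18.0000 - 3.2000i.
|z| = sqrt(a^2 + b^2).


|z| = sqrt(18^2 + (-3.2)^2) = sqrt(324 + 10.24) = sqrt(334.24) = 18.2822

|z| = 18.2822


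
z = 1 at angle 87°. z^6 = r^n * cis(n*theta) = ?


r^6 = 1^6 = 1
n*theta = 6*87° = 522° = 162° (mod 360)
a = 1*cos(162°) = -0.9511
b = 1*sin(162°) = 0.3090

1 cis(162°) = -0.9511 + 0.3090i


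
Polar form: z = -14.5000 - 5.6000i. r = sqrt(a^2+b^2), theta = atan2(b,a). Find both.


r = sqrt(210.25+31.36) = sqrt(241.61) = 15.5438
theta = atan2(-5.6, -14.5) = -158.8831 degrees

r = 15.5438, theta = -158.8831 degrees


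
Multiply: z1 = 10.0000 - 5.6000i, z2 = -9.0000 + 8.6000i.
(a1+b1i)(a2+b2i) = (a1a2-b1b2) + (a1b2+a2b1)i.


Real = 10*(-9) - (-5.6)*8.6 = -90 - (-48.16) = -41.84
Imag = 10*8.6 - (9)*(-5.6) = 86 + 50.4 = 136.4

-41.8400 + 136.4000i


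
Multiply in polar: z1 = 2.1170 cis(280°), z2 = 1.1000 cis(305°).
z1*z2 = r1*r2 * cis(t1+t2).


r = 2.1170 * 1.1000 = 2.3287
theta = 280° + 305° = 585° = 225° (mod 360)

2.3287 cis(225°)


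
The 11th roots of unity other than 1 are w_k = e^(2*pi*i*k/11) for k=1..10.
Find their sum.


With w = e^(2*pi*i/11), all 11 of the 11th roots of unity w^0 = 1, w, ..., w^(10) sum to 0: 1 + w + ... + w^(10) = (1 - w^11)/(1 - w) = 0 since w^11 = 1, w ≠ 1.
Removing the root 1: w + w^2 + ... + w^(10) = 0 - 1 = -1

Sum = -1


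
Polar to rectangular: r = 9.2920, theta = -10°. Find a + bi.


a = 9.2920*cos(-10°) = 9.2920*0.9848 = 9.1508
b = 9.2920*sin(-10°) = 9.2920*(-0.173648) = -1.6135

9.1508 - 1.6135i


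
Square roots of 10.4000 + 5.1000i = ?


|z| = sqrt(108.16+26.01) = 11.5832
sqrt((|z|+a)/2) = sqrt((11.5832+10.4)/2) = sqrt(10.9916) = 3.3154
sqrt((|z|-a)/2) = sqrt((11.5832-10.4)/2) = sqrt(0.5916) = 0.7691

±(3.3154 + 0.7691i) i.e. 3.3154 + 0.7691i and -3.3154 - 0.7691i


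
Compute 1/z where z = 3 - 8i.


|z|^2 = 9+64 = 73
1/z = (3 + 8i)/73

1/z = 0.0411 + 0.1096i


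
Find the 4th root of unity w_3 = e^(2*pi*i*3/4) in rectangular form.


Angle = 360*3/4 = 270°
a = cos(270°) = 0
b = sin(270°) = -1.0000

0 - 1.0000i


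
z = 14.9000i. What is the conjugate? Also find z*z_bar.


z_bar = -14.9000i
z*z_bar = 0^2 + 14.9^2 = 0 + 222.01 = 222.01

z_bar = -14.9000i, z*z_bar = 222.01


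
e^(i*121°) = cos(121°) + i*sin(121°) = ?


cos(121°) = -0.5150
sin(121°) = 0.8572

e^(i*121°) = -0.5150 + 0.8572i


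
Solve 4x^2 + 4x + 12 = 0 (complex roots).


disc = 4^2 - 4*4*12 = 16 - 192 = -176
sqrt(|disc|) = sqrt(176) = 13.2665
Real part = -4/(2*4) = -0.5000
Imag part = 13.2665/(2*4) = 1.6583

-0.5000 ± 1.6583i


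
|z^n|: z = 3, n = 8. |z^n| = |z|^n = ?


|z| = sqrt(9+0) = sqrt(9) = 3
|z^8| = |z|^8 = 3^8 = 6561

|z^8| = 6561


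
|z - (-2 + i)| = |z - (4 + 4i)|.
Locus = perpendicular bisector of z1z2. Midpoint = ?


Equal distances means the locus is the perpendicular bisector of z1 and z2.
Midpoint = ((-2+4)/2, (1+4)/2) = (1.0000, 2.5000)

Perpendicular bisector through (1.0000, 2.5000)


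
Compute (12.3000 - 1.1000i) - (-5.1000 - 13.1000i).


Real: 12.3 + 5.1 = 17.4
Imag: -1.1 + 13.1 = 12

17.4000 + 12.0000i


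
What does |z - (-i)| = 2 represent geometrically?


|z - z0| = r is a circle with center z0 and radius r.
Center = (0, -1), radius = 2

Circle with center (0, -1) and radius 2


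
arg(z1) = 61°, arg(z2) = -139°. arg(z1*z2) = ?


arg(z1*z2) = 61° - 139° = -78°
Normalized to (-180°, 180°]: -78°

-78°


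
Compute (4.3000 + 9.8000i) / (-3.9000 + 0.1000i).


Conjugate of z2 = -3.9000 - 0.1000i
Numerator: (4.3000 + 9.8000i)(-3.9000 - 0.1000i) = -15.7900 - 38.6500i
Denominator: (-3.9)^2 + 0.1^2 = 15.22
Result = (-15.7900 - 38.6500i)/15.22

-1.0375 - 2.5394i


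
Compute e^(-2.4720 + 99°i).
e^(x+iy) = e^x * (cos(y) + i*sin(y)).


e^-2.4720 = 0.0844
cos(99°) = -0.1564
sin(99°) = 0.9877
Real = 0.0844*(-0.1564) = -0.0132
Imag = 0.0844*0.9877 = 0.0834

-0.0132 + 0.0834i


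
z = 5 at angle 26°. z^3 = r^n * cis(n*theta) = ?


r^3 = 5^3 = 125
n*theta = 3*26° = 78° = 78° (mod 360)
a = 125*cos(78°) = 25.9890
b = 125*sin(78°) = 122.2685

125 cis(78°) = 25.9890 + 122.2685i


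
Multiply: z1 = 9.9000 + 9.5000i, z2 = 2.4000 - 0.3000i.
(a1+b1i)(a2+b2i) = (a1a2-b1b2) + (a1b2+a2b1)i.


Real = 9.9*2.4 - 9.5*(-0.3) = 23.76 - (-2.85) = 26.61
Imag = 9.9*(-0.3) + 2.4*9.5 = -2.97 + 22.8 = 19.83

26.6100 + 19.8300i


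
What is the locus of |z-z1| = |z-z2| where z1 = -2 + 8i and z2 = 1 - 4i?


Equal distances means the locus is the perpendicular bisector of z1 and z2.
Midpoint = ((-2+1)/2, (8+(-4))/2) = (-0.5000, 2.0000)

Perpendicular bisector through (-0.5000, 2.0000)


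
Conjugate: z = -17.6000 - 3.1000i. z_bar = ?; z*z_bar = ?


z_bar = -17.6000 + 3.1000i
z*z_bar = (-17.6)^2 + (-3.1)^2 = 309.76 + 9.61 = 319.37

z_bar = -17.6000 + 3.1000i, z*z_bar = 319.37


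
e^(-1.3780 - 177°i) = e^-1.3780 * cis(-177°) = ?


e^-1.3780 = 0.2521
cos(-177°) = -0.9986
sin(-177°) = -0.0523
Real = 0.2521*(-0.9986) = -0.2517
Imag = 0.2521*(-0.0523) = -0.0132

-0.2517 - 0.0132i


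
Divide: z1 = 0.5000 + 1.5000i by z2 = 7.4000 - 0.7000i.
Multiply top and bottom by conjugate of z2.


Conjugate of z2 = 7.4000 + 0.7000i
Numerator: (0.5000 + 1.5000i)(7.4000 + 0.7000i) = 2.6500 + 11.4500i
Denominator: 7.4^2 + (-0.7)^2 = 55.25
Result = (2.6500 + 11.4500i)/55.25

0.0480 + 0.2072i


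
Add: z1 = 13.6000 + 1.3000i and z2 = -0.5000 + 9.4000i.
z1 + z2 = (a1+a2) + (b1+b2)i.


Real: 13.6 - 0.5 = 13.1
Imag: 1.3 + 9.4 = 10.7

13.1000 + 10.7000i


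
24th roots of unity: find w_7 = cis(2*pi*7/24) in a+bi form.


Angle = 360*7/24 = 105°
a = cos(105°) = -0.2588
b = sin(105°) = 0.9659

-0.2588 + 0.9659i


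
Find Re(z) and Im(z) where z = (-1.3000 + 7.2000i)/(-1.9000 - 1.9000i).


Multiply by conjugate: (-1.3000 + 7.2000i)(-1.9000 + 1.9000i) / ((-1.9)^2 + (-1.9)^2)
Numerator real = -1.3*(-1.9) + 7.2*(-1.9) = -11.21
Numerator imag = 7.2*(-1.9) - (-1.3)*(-1.9) = -16.15
Denominator = 7.22
Re(z) = -11.21/7.22 = -1.5526
Im(z) = -16.15/7.22 = -2.2368

Re(z) = -1.5526, Im(z) = -2.2368


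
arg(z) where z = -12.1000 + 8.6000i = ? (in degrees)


Re = -12.1, Im = 8.6
arg = atan2(8.6, -12.1) = 144.5969 degrees

arg(z) = 144.5969 degrees


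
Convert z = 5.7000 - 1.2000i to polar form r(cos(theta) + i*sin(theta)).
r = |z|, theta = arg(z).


r = sqrt(32.49+1.44) = sqrt(33.93) = 5.8249
theta = atan2(-1.2, 5.7) = -11.8887 degrees

r = 5.8249, theta = -11.8887 degrees


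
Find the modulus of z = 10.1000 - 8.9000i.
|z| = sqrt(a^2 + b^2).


|z| = sqrt(10.1^2 + (-8.9)^2) = sqrt(102.01 + 79.21) = sqrt(181.22) = 13.4618

|z| = 13.4618


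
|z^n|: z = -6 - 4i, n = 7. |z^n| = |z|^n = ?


|z| = sqrt(36+16) = sqrt(52) = 7.2111
|z^7| = |z|^7 = (sqrt(52))^7 = 52^3 * sqrt(52) = 140608*sqrt(52)

|z^7| = 140608*sqrt(52) ≈ 1013938.7075


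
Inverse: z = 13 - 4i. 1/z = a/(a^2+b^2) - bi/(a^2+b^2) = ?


|z|^2 = 169+16 = 185
1/z = (13 + 4i)/185

1/z = 0.0703 + 0.0216i


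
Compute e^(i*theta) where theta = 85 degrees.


cos(85°) = 0.0872
sin(85°) = 0.9962

e^(i*85°) = 0.0872 + 0.9962i


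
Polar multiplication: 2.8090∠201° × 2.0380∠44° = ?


r = 2.8090 * 2.0380 = 5.7247
theta = 201° + 44° = 245° = 245° (mod 360)

5.7247 cis(245°)


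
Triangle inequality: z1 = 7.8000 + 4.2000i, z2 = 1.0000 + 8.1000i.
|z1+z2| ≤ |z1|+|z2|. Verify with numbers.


|z1| = sqrt(7.8^2 + 4.2^2) = sqrt(78.48) = 8.8589
|z2| = sqrt(1^2 + 8.1^2) = sqrt(66.61) = 8.1615
z1+z2 = 8.8000 + 12.3000i
|z1+z2| = sqrt(228.73) = 15.1238
|z1|+|z2| = 8.8589 + 8.1615 = 17.0204

|z1+z2| = 15.1238 ≤ |z1|+|z2| = 17.0204 (verified)


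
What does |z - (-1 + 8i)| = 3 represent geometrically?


|z - z0| = r is a circle with center z0 and radius r.
Center = (-1, 8), radius = 3

Circle with center (-1, 8) and radius 3


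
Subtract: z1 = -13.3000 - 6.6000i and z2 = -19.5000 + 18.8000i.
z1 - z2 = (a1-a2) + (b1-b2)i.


Real: -13.3 + 19.5 = 6.2
Imag: -6.6 - 18.8 = -25.4

6.2000 - 25.4000i


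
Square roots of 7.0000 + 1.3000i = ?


|z| = sqrt(49+1.69) = 7.1197
sqrt((|z|+a)/2) = sqrt((7.1197+7)/2) = sqrt(7.0598) = 2.6570
sqrt((|z|-a)/2) = sqrt((7.1197-7)/2) = sqrt(0.0598) = 0.2446

±(2.6570 + 0.2446i) i.e. 2.6570 + 0.2446i and -2.6570 - 0.2446i


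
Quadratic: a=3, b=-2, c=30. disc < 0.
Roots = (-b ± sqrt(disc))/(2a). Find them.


disc = (-2)^2 - 4*3*30 = 4 - 360 = -356
sqrt(|disc|) = sqrt(356) = 18.8680
Real part = 2/(2*3) = 0.3333
Imag part = 18.8680/(2*3) = 3.1447

0.3333 ± 3.1447i


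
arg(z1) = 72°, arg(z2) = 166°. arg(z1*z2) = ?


arg(z1*z2) = 72° + 166° = 238°
Normalized to (-180°, 180°]: -122°

-122°


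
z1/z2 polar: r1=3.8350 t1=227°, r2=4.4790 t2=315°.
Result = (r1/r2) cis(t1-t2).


r = 3.8350 / 4.4790 = 0.8562
theta = 227° - 315° = -88° = 272° (mod 360)

0.8562 cis(272°)


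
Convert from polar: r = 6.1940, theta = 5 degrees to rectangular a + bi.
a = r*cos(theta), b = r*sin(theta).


a = 6.1940*cos(5°) = 6.1940*0.99619 = 6.1704
b = 6.1940*sin(5°) = 6.1940*0.087156 = 0.5398

6.1704 + 0.5398i


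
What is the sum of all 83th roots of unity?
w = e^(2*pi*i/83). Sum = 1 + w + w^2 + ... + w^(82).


The sum of all 83th roots of unity is 0.
Geometric series: (1 - w^83)/(1 - w) = (1-1)/(1-w) = 0 since w^83 = 1, w ≠ 1.
Alternatively: coefficient of z^82 in z^83 - 1 is 0.

0


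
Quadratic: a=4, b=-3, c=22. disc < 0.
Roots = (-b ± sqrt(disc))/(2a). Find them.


disc = (-3)^2 - 4*4*22 = 9 - 352 = -343
sqrt(|disc|) = sqrt(343) = 18.5203
Real part = 3/(2*4) = 0.3750
Imag part = 18.5203/(2*4) = 2.3150

0.3750 ± 2.3150i


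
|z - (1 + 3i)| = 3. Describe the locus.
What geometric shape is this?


|z - z0| = r is a circle with center z0 and radius r.
Center = (1, 3), radius = 3

Circle with center (1, 3) and radius 3


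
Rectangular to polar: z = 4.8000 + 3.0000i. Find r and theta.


r = sqrt(23.04+9) = sqrt(32.04) = 5.6604
theta = atan2(3, 4.8) = 32.0054 degrees

r = 5.6604, theta = 32.0054 degrees


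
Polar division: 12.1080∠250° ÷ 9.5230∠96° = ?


r = 12.1080 / 9.5230 = 1.2714
theta = 250° - 96° = 154° = 154° (mod 360)

1.2714 cis(154°)


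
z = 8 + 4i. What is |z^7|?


|z| = sqrt(64+16) = sqrt(80) = 8.9443
|z^7| = |z|^7 = (sqrt(80))^7 = 80^3 * sqrt(80) = 512000*sqrt(80)

|z^7| = 512000*sqrt(80) ≈ 4579467.2179


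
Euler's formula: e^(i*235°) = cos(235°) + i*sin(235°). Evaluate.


cos(235°) = -0.5736
sin(235°) = -0.8192

e^(i*235°) = -0.5736 - 0.8192i


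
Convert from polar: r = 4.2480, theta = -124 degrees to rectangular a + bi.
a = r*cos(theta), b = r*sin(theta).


a = 4.2480*cos(-124°) = 4.2480*(-0.5592) = -2.3755
b = 4.2480*sin(-124°) = 4.2480*(-0.82904) = -3.5218

-2.3755 - 3.5218i


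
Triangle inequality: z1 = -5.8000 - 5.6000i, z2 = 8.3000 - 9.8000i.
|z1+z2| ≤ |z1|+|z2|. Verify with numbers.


|z1| = sqrt((-5.8)^2 + (-5.6)^2) = sqrt(65) = 8.0623
|z2| = sqrt(8.3^2 + (-9.8)^2) = sqrt(164.93) = 12.8425
z1+z2 = 2.5000 - 15.4000i
|z1+z2| = sqrt(243.41) = 15.6016
|z1|+|z2| = 8.0623 + 12.8425 = 20.9048

|z1+z2| = 15.6016 ≤ |z1|+|z2| = 20.9048 (verified)


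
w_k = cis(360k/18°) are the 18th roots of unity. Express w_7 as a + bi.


Angle = 360*7/18 = 140°
a = cos(140°) = -0.7660
b = sin(140°) = 0.6428

-0.7660 + 0.6428i


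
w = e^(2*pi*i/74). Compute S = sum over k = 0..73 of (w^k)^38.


The roots are w_k = w^k with w = e^(2*pi*i/74), and (w^k)^38 = (w^38)^k.
So S = 1 + u + u^2 + ... + u^(73) with u = w^38.
38 = 0*74 + 38, so 38 is not a multiple of 74: u = w^38 ≠ 1 (w is a primitive 74th root), while u^74 = (w^74)^38 = 1.
Geometric series: S = (1 - u^74)/(1 - u) = (1 - 1)/(1 - u) = 0

S = 0


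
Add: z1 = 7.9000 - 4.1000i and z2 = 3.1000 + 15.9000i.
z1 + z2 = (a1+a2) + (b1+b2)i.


Real: 7.9 + 3.1 = 11
Imag: -4.1 + 15.9 = 11.8

11.0000 + 11.8000i


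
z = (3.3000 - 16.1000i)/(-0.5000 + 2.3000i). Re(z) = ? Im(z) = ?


Multiply by conjugate: (3.3000 - 16.1000i)(-0.5000 - 2.3000i) / ((-0.5)^2 + 2.3^2)
Numerator real = 3.3*(-0.5) - (16.1)*2.3 = -38.68
Numerator imag = -16.1*(-0.5) - 3.3*2.3 = 0.46
Denominator = 5.54
Re(z) = -38.68/5.54 = -6.9819
Im(z) = 0.46/5.54 = 0.0830

Re(z) = -6.9819, Im(z) = 0.0830
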